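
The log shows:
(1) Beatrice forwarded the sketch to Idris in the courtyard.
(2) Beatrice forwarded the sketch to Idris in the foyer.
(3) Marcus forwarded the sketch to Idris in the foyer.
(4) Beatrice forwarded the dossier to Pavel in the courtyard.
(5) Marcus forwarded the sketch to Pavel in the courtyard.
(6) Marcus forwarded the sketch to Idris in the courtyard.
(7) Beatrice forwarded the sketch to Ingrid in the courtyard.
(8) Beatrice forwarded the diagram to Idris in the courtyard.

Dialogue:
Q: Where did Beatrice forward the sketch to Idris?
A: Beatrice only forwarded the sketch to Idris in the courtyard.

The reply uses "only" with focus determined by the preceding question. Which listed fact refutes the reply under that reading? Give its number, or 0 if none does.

Answering "Where did ...?" puts focus on the setting — here, "in the courtyard".
"Only" then excludes alternative settings while the background — agent = Beatrice, thing = the sketch, recipient = Idris — is held fixed.
Fact (2) shares the background with a different setting (in the foyer) — counterexample.
(Fact (8) would refute a reading with focus on the thing — but that is not what the question asks.)

2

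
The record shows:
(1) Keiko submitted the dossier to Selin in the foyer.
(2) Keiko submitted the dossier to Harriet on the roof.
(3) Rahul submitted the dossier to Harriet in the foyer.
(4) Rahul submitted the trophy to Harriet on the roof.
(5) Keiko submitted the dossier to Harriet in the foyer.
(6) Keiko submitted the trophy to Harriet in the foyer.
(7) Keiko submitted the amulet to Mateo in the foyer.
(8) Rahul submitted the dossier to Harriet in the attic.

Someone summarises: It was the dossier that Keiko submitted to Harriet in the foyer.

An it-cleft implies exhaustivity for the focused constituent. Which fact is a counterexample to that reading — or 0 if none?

6

The cleft puts "the dossier" in focus and presupposes the open proposition with agent = Keiko, recipient = Harriet, setting = in the foyer.
The exhaustive reading says no other thing fits that background.
Fact (6) shares the background but with thing = the trophy; exhaustivity is violated.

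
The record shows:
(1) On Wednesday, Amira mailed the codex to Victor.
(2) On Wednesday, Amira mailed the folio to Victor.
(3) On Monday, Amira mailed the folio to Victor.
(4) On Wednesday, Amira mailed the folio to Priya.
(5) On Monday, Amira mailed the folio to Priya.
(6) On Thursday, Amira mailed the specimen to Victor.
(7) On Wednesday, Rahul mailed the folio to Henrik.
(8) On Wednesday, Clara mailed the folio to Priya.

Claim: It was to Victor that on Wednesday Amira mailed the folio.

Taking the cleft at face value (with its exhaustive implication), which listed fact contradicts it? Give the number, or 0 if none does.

The cleft puts "Victor" in focus and presupposes the open proposition with agent = Amira, thing = the folio, setting = on Wednesday.
The exhaustive reading says no other recipient fits that background.
Fact (4) shares the background but with recipient = Priya; exhaustivity is violated.

4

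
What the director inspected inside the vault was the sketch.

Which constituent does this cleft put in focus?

In a pseudo-cleft "What ... was X", the post-copular constituent X is the focus.
Here the focus is "the sketch". The backgrounded (presupposed) material includes "the director" and "inside the vault".

the sketch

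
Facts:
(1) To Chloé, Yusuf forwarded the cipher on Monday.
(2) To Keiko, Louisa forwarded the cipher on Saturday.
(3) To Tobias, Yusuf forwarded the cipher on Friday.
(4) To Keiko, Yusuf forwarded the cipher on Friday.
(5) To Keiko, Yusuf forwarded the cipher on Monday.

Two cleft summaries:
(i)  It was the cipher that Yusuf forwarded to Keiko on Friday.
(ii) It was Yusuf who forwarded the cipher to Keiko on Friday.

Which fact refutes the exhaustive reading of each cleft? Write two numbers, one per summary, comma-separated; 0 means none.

Summary (i) focuses "the cipher" (the thing); background same agent, recipient, setting (Yusuf / Keiko / on Friday). No fact matches that background with a different thing, so 0.
Summary (ii) focuses "Yusuf" (the agent); background same thing, recipient, setting (the cipher / Keiko / on Friday). No fact matches that background with a different agent, so 0.

0, 0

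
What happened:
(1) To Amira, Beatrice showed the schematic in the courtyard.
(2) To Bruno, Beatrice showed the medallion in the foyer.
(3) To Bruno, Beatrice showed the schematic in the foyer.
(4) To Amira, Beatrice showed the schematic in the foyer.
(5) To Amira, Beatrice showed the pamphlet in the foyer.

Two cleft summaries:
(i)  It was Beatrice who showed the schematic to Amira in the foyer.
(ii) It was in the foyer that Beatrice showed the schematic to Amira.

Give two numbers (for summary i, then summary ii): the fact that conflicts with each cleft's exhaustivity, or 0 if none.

Summary (i) focuses "Beatrice" (the agent); background thing = the schematic, recipient = Amira, setting = in the foyer. No fact matches that background with a different agent, so 0.
Summary (ii) focuses "in the foyer" (the setting); background agent = Beatrice, thing = the schematic, recipient = Amira. Fact (1) matches that background with setting = in the courtyard — refutes (ii).

0, 1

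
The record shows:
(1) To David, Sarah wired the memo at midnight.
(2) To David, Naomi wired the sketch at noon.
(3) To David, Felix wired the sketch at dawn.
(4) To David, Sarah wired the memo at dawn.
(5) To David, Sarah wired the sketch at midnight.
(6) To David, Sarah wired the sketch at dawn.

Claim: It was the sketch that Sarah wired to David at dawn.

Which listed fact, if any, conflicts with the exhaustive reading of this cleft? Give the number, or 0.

4

Focus of the cleft: "the sketch" (the thing). Presupposed background: same agent, recipient, setting (Sarah / David / at dawn).
Exhaustivity: the sketch is the only thing satisfying that background.
Fact (4) shares the background but with thing = the memo; exhaustivity is violated.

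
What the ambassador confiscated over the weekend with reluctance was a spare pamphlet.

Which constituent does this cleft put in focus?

In a pseudo-cleft "What ... was X", the post-copular constituent X is the focus.
Here the focus is "a spare pamphlet". The backgrounded (presupposed) material includes "the ambassador", "with reluctance" and "over the weekend".

a spare pamphlet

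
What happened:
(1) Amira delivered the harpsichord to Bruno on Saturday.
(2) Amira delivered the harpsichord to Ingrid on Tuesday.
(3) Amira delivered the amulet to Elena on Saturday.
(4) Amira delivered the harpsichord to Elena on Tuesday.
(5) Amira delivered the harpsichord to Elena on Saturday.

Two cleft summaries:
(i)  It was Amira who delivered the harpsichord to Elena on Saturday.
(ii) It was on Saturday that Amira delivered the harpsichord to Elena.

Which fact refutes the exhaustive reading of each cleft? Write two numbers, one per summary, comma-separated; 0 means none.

Summary (i) focuses "Amira" (the agent); background same thing, recipient, setting (the harpsichord / Elena / on Saturday). No fact matches that background with a different agent, so 0.
Summary (ii) focuses "on Saturday" (the setting); background same agent, thing, recipient (Amira / the harpsichord / Elena). Fact (4) matches that background with setting = on Tuesday — refutes (ii).

0, 4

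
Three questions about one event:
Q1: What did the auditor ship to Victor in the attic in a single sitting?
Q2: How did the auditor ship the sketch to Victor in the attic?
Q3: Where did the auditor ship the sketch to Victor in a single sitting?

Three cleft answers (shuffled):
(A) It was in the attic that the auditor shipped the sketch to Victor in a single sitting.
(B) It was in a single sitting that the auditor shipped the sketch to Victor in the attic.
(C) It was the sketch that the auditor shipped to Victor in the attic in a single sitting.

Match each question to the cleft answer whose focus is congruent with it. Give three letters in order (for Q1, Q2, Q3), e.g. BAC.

CBA

Q1 asks about the direct object; cleft (C) focuses "the sketch", which is the direct object — so Q1 → C.
Q2 asks about the manner; cleft (B) focuses "in a single sitting", which is the manner — so Q2 → B.
Q3 asks about the location; cleft (A) focuses "in the attic", which is the location — so Q3 → A.
Mapping: Q1→C, Q2→B, Q3→A.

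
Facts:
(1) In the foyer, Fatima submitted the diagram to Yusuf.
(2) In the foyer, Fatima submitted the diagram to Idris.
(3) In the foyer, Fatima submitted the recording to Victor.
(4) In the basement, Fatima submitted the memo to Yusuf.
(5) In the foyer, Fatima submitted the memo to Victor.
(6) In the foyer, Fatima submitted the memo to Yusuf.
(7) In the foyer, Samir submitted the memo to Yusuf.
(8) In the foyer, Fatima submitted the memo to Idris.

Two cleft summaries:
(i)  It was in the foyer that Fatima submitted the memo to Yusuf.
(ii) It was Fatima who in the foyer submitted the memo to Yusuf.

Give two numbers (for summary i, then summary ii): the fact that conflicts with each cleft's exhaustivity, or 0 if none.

Summary (i) focuses "in the foyer" (the setting); background agent = Fatima, thing = the memo, recipient = Yusuf. Fact (4) matches that background with setting = in the basement — refutes (i).
Summary (ii) focuses "Fatima" (the agent); background thing = the memo, recipient = Yusuf, setting = in the foyer. Fact (7) matches that background with agent = Samir — refutes (ii).

4, 7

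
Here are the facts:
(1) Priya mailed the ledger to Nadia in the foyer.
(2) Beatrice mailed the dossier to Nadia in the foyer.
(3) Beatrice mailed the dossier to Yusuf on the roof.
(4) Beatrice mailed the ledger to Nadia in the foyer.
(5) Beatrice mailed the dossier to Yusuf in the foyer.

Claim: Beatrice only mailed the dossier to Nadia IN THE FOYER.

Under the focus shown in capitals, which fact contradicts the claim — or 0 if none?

0

The capitals mark "in the foyer" as focus. So "only" rules out other settings, with the rest (Beatrice as agent and the dossier as thing and Nadia as recipient) as background.
No fact matches Beatrice as agent and the dossier as thing and Nadia as recipient with a different setting — every other fact differs on at least one backgrounded slot. So no fact refutes it.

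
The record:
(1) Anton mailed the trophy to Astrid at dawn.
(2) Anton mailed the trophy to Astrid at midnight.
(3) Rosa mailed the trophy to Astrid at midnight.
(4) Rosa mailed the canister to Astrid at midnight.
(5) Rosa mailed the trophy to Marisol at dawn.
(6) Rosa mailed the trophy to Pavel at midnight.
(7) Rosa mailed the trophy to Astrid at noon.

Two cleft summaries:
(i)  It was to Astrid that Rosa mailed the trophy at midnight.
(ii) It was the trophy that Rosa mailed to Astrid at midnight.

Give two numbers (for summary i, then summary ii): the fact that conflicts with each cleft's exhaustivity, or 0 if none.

Summary (i) focuses "Astrid" (the recipient); background agent = Rosa, thing = the trophy, setting = at midnight. Fact (6) matches that background with recipient = Pavel — refutes (i).
Summary (ii) focuses "the trophy" (the thing); background agent = Rosa, recipient = Astrid, setting = at midnight. Fact (4) matches that background with thing = the canister — refutes (ii).

6, 4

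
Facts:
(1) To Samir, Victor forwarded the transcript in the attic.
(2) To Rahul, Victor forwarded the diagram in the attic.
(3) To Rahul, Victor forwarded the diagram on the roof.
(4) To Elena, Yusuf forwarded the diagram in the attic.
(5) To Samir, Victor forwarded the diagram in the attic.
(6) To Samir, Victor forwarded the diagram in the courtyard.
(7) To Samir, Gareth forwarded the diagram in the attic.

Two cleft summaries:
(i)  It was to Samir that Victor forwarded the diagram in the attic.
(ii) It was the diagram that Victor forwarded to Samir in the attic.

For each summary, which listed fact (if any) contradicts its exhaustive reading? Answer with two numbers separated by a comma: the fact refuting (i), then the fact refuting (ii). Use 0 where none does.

(i): focus "Samir". Looking for same agent, thing, setting (Victor / the diagram / in the attic) with some other recipient — fact (2) has Rahul there. Refuted.
(ii): focus "the diagram". Looking for same agent, recipient, setting (Victor / Samir / in the attic) with some other thing — fact (1) has the transcript there. Refuted.

2, 1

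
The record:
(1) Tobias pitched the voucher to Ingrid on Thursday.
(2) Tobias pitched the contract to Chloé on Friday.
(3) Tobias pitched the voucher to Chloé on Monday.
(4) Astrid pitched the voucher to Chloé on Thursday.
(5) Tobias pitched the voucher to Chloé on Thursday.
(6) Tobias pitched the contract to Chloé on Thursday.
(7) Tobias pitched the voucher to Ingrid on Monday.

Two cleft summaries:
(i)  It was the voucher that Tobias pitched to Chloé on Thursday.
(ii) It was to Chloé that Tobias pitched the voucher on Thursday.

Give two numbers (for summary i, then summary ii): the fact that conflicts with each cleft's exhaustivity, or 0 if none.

Summary (i) focuses "the voucher" (the thing); background agent = Tobias, recipient = Chloé, setting = on Thursday. Fact (6) matches that background with thing = the contract — refutes (i).
Summary (ii) focuses "Chloé" (the recipient); background agent = Tobias, thing = the voucher, setting = on Thursday. Fact (1) matches that background with recipient = Ingrid — refutes (ii).

6, 1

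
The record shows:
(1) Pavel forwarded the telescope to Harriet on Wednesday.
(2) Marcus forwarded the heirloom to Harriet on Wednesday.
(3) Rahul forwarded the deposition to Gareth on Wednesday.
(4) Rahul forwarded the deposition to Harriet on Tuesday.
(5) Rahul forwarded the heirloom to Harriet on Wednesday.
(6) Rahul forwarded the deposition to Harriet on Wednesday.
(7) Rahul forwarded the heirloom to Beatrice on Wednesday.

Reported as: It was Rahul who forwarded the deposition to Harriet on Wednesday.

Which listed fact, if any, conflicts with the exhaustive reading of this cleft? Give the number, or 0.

0

Focus of the cleft: "Rahul" (the agent). Presupposed background: same thing, recipient, setting (the deposition / Harriet / on Wednesday).
Exhaustivity: Rahul is the only agent satisfying that background.
Every other fact differs from the presupposition on some backgrounded slot, so none challenges the exhaustivity.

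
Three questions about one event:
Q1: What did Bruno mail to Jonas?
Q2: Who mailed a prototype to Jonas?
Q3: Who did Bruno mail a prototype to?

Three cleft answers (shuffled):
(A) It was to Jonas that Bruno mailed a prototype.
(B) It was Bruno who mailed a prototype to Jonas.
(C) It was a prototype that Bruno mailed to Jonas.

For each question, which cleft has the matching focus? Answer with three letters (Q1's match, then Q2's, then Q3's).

CBA

Q1 asks about the direct object; cleft (C) focuses "a prototype", which is the direct object — so Q1 → C.
Q2 asks about the subject (agent); cleft (B) focuses "Bruno", which is the subject (agent) — so Q2 → B.
Q3 asks about the recipient; cleft (A) focuses "to Jonas", which is the recipient — so Q3 → A.
Mapping: Q1→C, Q2→B, Q3→A.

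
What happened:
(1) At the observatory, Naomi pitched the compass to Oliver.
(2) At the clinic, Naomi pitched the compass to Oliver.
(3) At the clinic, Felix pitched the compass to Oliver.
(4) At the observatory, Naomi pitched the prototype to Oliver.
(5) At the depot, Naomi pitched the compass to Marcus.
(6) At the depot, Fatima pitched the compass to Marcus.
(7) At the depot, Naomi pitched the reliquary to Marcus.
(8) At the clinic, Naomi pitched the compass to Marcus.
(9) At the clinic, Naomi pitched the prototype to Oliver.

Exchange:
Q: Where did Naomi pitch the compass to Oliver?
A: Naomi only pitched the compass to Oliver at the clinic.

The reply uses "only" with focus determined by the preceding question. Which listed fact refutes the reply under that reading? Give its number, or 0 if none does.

The question "Where did ...?" targets the setting, so in the reply the focus falls on "at the clinic".
"Only" then excludes alternative settings while the background — same agent, thing, recipient (Naomi / the compass / Oliver) — is held fixed.
Fact (1) shares the background with a different setting (at the observatory) — counterexample.
(Fact (8) would refute a reading with focus on the recipient — but that is not what the question asks.)

1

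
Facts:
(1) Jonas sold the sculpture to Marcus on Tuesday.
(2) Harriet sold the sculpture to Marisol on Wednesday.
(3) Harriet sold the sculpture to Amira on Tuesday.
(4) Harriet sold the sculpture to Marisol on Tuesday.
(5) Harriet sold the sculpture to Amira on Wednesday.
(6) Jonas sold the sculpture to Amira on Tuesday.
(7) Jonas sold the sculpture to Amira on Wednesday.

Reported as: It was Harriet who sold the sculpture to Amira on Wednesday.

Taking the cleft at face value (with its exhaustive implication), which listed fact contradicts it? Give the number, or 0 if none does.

7

The cleft puts "Harriet" in focus and presupposes the open proposition with thing = the sculpture, recipient = Amira, setting = on Wednesday.
The exhaustive reading says no other agent fits that background.
But fact (7) also has thing = the sculpture, recipient = Amira, setting = on Wednesday, with agent = Jonas — so the exhaustive reading fails.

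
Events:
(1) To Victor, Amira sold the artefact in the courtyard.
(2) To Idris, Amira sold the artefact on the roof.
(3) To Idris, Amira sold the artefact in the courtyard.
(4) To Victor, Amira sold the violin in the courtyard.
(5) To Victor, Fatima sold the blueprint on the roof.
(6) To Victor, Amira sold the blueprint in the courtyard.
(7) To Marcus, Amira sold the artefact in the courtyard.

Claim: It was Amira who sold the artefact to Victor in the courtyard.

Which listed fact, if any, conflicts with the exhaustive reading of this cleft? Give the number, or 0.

The cleft puts "Amira" in focus and presupposes the open proposition with the artefact as thing and Victor as recipient and in the courtyard as setting.
The exhaustive reading says no other agent fits that background.
Every other fact differs from the presupposition on some backgrounded slot, so none challenges the exhaustivity.

0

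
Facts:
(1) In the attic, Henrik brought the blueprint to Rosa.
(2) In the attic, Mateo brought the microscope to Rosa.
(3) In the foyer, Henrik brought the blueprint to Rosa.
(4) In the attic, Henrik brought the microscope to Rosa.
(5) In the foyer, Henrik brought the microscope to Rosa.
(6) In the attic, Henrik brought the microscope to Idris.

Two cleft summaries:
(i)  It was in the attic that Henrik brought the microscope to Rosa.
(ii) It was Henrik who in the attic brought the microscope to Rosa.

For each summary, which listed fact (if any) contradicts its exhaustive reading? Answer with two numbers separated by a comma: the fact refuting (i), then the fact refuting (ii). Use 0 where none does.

5, 2

(i): focus "in the attic". Looking for agent = Henrik, thing = the microscope, recipient = Rosa with some other setting — fact (5) has in the foyer there. Refuted.
(ii): focus "Henrik". Looking for thing = the microscope, recipient = Rosa, setting = in the attic with some other agent — fact (2) has Mateo there. Refuted.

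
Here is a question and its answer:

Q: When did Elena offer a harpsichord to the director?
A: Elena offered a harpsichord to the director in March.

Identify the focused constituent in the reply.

The wh-word "when" asks about the time.
In the answer, "Elena", "a harpsichord" and "to the director" are given — repeated from the question.
The constituent filling the time gap is "in March"; that is the focus and would carry nuclear stress.

in March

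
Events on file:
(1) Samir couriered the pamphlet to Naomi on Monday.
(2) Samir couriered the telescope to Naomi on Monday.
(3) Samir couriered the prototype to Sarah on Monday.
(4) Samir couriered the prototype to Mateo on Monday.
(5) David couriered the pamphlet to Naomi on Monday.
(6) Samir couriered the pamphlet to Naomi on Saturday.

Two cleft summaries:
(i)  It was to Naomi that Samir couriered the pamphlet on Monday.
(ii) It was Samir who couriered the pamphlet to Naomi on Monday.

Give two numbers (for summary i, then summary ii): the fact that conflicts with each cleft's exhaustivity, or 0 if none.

Summary (i) focuses "Naomi" (the recipient); background Samir as agent and the pamphlet as thing and on Monday as setting. No fact matches that background with a different recipient, so 0.
Summary (ii) focuses "Samir" (the agent); background the pamphlet as thing and Naomi as recipient and on Monday as setting. Fact (5) matches that background with agent = David — refutes (ii).

0, 5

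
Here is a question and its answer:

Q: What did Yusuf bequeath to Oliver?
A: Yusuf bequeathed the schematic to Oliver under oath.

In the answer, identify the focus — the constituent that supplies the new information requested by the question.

the schematic

The wh-word "what" asks about the direct object.
In the answer, "Yusuf" and "to Oliver" are given — repeated from the question.
"under oath" is also new, but it specifies the manner, which is not what the question asks about — so it is not the focus.
The constituent filling the direct object gap is "the schematic"; that is the focus.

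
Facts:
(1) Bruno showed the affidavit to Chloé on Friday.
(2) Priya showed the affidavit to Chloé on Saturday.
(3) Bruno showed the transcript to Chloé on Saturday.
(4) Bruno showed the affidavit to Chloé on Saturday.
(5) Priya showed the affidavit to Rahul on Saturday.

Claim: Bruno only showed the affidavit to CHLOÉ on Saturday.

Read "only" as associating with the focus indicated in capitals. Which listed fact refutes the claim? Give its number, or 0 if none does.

0

The capitals mark "Chloé" as focus. So "only" rules out other recipients, with the rest (agent = Bruno, thing = the affidavit, setting = on Saturday) as background.
Every other fact changes something in the background, not just the recipient. Nothing refutes the claim.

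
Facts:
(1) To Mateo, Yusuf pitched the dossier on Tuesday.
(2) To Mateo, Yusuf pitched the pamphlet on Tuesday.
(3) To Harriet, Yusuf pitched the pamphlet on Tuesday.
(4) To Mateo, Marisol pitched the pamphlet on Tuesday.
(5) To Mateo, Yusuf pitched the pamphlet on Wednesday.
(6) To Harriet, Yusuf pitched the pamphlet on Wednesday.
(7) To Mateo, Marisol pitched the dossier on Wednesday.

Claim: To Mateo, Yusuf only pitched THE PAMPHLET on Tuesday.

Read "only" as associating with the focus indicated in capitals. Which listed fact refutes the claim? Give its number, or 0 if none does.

The capitals mark "the pamphlet" as focus. So "only" rules out other things, with the rest (same agent, recipient, setting (Yusuf / Mateo / on Tuesday)) as background.
Fact (1) matches on same agent, recipient, setting (Yusuf / Mateo / on Tuesday), but has thing = the dossier instead. That refutes the claim.

1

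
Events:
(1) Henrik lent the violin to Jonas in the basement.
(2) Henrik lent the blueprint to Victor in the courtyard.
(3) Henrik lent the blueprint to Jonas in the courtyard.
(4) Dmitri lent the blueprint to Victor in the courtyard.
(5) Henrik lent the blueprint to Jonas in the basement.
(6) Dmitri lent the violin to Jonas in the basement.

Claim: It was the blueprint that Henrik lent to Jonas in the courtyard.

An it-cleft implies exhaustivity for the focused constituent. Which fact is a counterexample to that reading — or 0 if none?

0

The cleft puts "the blueprint" in focus and presupposes the open proposition with agent = Henrik, recipient = Jonas, setting = in the courtyard.
Exhaustivity: the blueprint is the only thing satisfying that background.
Every other fact differs from the presupposition on some backgrounded slot, so none challenges the exhaustivity.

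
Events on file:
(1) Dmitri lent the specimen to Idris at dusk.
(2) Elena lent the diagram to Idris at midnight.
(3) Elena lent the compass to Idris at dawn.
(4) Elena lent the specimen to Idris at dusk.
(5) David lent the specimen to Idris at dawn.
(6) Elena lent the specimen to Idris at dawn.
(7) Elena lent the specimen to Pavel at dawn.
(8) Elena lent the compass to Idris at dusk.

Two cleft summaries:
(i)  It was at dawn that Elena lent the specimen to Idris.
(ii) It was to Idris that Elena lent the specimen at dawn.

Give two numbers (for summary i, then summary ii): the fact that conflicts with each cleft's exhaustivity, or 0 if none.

(i): focus "at dawn". Looking for agent = Elena, thing = the specimen, recipient = Idris with some other setting — fact (4) has at dusk there. Refuted.
(ii): focus "Idris". Looking for agent = Elena, thing = the specimen, setting = at dawn with some other recipient — fact (7) has Pavel there. Refuted.

4, 7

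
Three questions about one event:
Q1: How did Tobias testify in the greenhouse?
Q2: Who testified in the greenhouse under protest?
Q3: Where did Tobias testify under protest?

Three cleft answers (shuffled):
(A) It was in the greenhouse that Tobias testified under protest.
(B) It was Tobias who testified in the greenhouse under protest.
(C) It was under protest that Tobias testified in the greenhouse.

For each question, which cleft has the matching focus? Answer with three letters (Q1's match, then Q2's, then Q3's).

Q1 asks about the manner; cleft (C) focuses "under protest", which is the manner — so Q1 → C.
Q2 asks about the subject (agent); cleft (B) focuses "Tobias", which is the subject (agent) — so Q2 → B.
Q3 asks about the location; cleft (A) focuses "in the greenhouse", which is the location — so Q3 → A.
Mapping: Q1→C, Q2→B, Q3→A.

CBA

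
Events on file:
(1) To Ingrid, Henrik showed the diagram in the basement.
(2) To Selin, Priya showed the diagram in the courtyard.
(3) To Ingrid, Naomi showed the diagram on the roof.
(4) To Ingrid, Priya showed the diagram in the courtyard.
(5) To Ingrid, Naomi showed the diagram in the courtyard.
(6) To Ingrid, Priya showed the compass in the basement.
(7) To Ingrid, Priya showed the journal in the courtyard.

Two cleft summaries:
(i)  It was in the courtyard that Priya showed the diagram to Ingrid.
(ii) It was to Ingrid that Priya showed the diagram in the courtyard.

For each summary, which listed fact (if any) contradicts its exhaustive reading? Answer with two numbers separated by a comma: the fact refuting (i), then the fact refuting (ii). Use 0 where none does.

0, 2

(i): focus "in the courtyard". No fact shares agent = Priya, thing = the diagram, recipient = Ingrid with a different setting. 0.
(ii): focus "Ingrid". Looking for agent = Priya, thing = the diagram, setting = in the courtyard with some other recipient — fact (2) has Selin there. Refuted.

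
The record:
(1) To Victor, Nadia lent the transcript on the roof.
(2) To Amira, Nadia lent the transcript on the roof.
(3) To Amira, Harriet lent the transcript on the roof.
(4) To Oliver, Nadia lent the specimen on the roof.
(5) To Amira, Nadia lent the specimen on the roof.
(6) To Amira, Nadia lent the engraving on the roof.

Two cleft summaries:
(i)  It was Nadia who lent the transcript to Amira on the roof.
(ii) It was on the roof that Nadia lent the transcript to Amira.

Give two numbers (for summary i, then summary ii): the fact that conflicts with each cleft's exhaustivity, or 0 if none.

3, 0

(i): focus "Nadia". Looking for thing = the transcript, recipient = Amira, setting = on the roof with some other agent — fact (3) has Harriet there. Refuted.
(ii): focus "on the roof". No fact shares agent = Nadia, thing = the transcript, recipient = Amira with a different setting. 0.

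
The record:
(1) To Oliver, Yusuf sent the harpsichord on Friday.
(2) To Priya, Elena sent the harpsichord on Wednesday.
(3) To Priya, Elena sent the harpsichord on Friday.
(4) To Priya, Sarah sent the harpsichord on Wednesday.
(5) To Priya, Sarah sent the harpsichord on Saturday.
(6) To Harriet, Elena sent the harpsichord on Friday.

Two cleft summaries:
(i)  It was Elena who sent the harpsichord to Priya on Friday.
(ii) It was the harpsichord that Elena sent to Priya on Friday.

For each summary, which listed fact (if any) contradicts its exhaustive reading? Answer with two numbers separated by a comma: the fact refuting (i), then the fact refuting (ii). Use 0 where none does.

Summary (i) focuses "Elena" (the agent); background thing = the harpsichord, recipient = Priya, setting = on Friday. No fact matches that background with a different agent, so 0.
Summary (ii) focuses "the harpsichord" (the thing); background agent = Elena, recipient = Priya, setting = on Friday. No fact matches that background with a different thing, so 0.

0, 0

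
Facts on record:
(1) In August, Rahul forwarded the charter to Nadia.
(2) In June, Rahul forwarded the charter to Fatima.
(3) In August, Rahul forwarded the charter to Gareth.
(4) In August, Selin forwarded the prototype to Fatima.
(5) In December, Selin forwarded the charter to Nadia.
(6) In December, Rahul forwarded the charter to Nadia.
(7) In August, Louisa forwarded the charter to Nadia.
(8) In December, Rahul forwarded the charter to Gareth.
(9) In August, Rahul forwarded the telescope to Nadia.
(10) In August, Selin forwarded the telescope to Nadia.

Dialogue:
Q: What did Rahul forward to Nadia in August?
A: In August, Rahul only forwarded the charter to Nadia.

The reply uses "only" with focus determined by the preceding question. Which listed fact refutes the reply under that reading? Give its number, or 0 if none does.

The question "What did ...?" targets the thing, so in the reply the focus falls on "the charter".
So "only" ranges over things; the rest (agent = Rahul, recipient = Nadia, setting = in August) is presupposed.
Fact (9) shares the background with a different thing (the telescope) — counterexample.
(Fact (3) would refute a reading with focus on the recipient — but that is not what the question asks.)

9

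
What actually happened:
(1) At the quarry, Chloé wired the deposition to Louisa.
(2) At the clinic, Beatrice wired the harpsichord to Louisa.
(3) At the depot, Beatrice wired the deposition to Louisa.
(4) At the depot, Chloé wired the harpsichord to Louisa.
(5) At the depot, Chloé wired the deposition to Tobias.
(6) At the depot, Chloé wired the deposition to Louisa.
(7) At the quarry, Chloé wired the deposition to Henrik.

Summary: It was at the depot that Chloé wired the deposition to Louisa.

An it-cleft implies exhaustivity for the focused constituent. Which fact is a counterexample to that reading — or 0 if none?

The cleft puts "at the depot" in focus and presupposes the open proposition with agent = Chloé, thing = the deposition, recipient = Louisa.
The exhaustive reading says no other setting fits that background.
But fact (1) also has agent = Chloé, thing = the deposition, recipient = Louisa, with setting = at the quarry — so the exhaustive reading fails.

1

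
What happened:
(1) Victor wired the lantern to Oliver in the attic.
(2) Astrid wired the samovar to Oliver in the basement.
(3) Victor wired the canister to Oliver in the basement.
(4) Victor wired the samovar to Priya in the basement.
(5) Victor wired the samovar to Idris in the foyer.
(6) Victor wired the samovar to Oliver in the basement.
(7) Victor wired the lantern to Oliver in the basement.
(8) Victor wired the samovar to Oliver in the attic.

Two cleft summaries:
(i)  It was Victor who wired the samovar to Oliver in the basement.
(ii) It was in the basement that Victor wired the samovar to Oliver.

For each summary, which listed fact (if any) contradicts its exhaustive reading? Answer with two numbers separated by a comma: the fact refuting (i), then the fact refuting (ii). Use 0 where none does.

2, 8

(i): focus "Victor". Looking for the samovar as thing and Oliver as recipient and in the basement as setting with some other agent — fact (2) has Astrid there. Refuted.
(ii): focus "in the basement". Looking for Victor as agent and the samovar as thing and Oliver as recipient with some other setting — fact (8) has in the attic there. Refuted.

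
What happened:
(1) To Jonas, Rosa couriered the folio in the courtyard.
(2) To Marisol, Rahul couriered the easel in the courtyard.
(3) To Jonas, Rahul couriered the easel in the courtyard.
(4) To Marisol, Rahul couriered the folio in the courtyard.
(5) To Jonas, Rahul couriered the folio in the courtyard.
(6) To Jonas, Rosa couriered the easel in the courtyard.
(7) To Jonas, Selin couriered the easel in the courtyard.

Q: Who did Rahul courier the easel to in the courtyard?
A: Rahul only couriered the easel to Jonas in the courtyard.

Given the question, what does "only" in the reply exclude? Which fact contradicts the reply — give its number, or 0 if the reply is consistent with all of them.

Answering "Who did ... to ...?" puts focus on the recipient — here, "Jonas".
So "only" ranges over recipients; the rest (Rahul as agent and the easel as thing and in the courtyard as setting) is presupposed.
Fact (2) shares the background with a different recipient (Marisol) — counterexample.
(Fact (5) would refute a reading with focus on the thing — but that is not what the question asks.)

2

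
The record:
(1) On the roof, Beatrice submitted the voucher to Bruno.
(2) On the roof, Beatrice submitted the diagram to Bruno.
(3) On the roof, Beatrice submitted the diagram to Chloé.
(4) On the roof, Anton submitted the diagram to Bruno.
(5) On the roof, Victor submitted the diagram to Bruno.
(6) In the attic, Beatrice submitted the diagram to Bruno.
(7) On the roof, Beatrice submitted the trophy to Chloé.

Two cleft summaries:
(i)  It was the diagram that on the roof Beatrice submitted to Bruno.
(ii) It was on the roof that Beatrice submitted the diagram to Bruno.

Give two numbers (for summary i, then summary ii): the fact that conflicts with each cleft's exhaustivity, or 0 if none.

Summary (i) focuses "the diagram" (the thing); background same agent, recipient, setting (Beatrice / Bruno / on the roof). Fact (1) matches that background with thing = the voucher — refutes (i).
Summary (ii) focuses "on the roof" (the setting); background same agent, thing, recipient (Beatrice / the diagram / Bruno). Fact (6) matches that background with setting = in the attic — refutes (ii).

1, 6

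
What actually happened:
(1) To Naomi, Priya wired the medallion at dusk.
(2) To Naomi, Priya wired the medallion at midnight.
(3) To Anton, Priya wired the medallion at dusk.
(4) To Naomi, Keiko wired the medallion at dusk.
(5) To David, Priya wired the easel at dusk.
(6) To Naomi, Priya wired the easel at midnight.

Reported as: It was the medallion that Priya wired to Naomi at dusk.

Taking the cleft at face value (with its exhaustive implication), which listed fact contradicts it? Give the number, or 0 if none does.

0

Focus of the cleft: "the medallion" (the thing). Presupposed background: same agent, recipient, setting (Priya / Naomi / at dusk).
Exhaustivity: the medallion is the only thing satisfying that background.
No listed fact matches the background with a different thing. Exhaustivity holds.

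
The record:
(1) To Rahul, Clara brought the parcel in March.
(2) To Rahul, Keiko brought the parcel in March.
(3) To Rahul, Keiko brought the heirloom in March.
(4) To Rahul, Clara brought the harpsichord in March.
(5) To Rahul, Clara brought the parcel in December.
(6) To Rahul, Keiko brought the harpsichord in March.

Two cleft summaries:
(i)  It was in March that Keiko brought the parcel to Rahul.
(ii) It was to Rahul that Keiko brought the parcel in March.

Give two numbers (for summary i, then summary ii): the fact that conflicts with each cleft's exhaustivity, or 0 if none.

0, 0

Summary (i) focuses "in March" (the setting); background same agent, thing, recipient (Keiko / the parcel / Rahul). No fact matches that background with a different setting, so 0.
Summary (ii) focuses "Rahul" (the recipient); background same agent, thing, setting (Keiko / the parcel / in March). No fact matches that background with a different recipient, so 0.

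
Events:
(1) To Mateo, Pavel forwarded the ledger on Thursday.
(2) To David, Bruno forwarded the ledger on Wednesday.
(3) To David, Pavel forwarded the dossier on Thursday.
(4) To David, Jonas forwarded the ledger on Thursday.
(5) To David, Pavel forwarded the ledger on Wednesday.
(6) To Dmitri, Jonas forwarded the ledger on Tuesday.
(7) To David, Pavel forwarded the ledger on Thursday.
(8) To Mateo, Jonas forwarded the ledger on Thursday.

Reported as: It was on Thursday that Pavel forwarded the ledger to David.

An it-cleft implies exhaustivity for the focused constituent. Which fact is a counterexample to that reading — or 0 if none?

The cleft puts "on Thursday" in focus and presupposes the open proposition with same agent, thing, recipient (Pavel / the ledger / David).
Exhaustivity: on Thursday is the only setting satisfying that background.
Fact (5) shares the background but with setting = on Wednesday; exhaustivity is violated.

5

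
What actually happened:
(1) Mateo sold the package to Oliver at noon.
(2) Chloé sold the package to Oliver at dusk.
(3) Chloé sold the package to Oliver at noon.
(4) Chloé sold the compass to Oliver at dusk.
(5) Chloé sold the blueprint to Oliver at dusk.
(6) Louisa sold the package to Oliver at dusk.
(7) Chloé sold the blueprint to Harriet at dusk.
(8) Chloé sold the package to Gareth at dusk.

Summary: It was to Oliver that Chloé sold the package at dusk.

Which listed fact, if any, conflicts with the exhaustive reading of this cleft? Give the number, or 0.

8

Focus of the cleft: "Oliver" (the recipient). Presupposed background: Chloé as agent and the package as thing and at dusk as setting.
The exhaustive reading says no other recipient fits that background.
Fact (8) shares the background but with recipient = Gareth; exhaustivity is violated.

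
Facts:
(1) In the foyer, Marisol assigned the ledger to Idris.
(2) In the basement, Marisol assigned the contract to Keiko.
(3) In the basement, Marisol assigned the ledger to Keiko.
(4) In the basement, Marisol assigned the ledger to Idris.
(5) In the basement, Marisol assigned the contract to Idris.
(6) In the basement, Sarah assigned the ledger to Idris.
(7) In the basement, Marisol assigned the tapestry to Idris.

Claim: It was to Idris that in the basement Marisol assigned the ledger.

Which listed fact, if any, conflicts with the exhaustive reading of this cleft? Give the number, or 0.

3

The cleft puts "Idris" in focus and presupposes the open proposition with same agent, thing, setting (Marisol / the ledger / in the basement).
Exhaustivity: Idris is the only recipient satisfying that background.
Fact (3) shares the background but with recipient = Keiko; exhaustivity is violated.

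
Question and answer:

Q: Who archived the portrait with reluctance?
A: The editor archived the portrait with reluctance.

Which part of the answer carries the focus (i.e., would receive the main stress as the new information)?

the editor

The wh-word "who" asks about the subject (agent).
In the answer, "the portrait" and "with reluctance" are given — repeated from the question.
The constituent filling the subject (agent) gap is "the editor"; that is the focus and would carry nuclear stress.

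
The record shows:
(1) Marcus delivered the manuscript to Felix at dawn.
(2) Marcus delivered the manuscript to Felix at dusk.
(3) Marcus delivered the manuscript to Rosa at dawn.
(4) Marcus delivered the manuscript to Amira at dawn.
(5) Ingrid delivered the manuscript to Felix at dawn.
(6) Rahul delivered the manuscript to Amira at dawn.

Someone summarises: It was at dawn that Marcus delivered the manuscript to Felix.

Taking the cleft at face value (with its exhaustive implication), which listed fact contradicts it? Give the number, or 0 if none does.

2

Focus of the cleft: "at dawn" (the setting). Presupposed background: same agent, thing, recipient (Marcus / the manuscript / Felix).
Exhaustivity: at dawn is the only setting satisfying that background.
But fact (2) also has same agent, thing, recipient (Marcus / the manuscript / Felix), with setting = at dusk — so the exhaustive reading fails.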